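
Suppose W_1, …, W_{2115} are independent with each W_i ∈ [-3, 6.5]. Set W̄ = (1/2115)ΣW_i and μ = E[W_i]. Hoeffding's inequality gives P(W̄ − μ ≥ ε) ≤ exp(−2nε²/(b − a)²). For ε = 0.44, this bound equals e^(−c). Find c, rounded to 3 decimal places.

9.074

c = 2nε²/(b − a)² = 2·2115·0.44² / 9.5² = 9.0740.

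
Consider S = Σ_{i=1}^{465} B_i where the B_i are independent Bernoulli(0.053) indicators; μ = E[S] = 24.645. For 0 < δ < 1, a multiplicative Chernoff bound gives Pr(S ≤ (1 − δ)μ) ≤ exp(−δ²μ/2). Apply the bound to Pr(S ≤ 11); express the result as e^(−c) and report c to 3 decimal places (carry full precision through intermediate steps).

Write 11 = (1 − δ)μ, so δ = 1 − 11/24.645 = 0.553662…
Then the exponent is δ²μ/2 = (μ − 11)²/(2μ) = 3.777359.

3.777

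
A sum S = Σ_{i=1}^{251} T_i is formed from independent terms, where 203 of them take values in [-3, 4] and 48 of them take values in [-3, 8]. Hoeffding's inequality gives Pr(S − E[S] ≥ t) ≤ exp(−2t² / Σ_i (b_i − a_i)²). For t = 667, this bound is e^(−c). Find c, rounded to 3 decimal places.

Σ(b_i − a_i)² = 203·7² + 48·11² = 15755.
c = 2t² / 15755 = 2·667² / 15755 = 56.4759.

56.476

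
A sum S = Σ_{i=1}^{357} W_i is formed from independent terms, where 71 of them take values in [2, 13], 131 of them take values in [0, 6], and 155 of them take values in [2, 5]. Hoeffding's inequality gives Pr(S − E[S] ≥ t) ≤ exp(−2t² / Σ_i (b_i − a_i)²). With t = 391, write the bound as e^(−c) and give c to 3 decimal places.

Σ(b_i − a_i)² = 71·11² + 131·6² + 155·3² = 14702.
c = 2t² / 14702 = 2·391² / 14702 = 20.7973.

20.797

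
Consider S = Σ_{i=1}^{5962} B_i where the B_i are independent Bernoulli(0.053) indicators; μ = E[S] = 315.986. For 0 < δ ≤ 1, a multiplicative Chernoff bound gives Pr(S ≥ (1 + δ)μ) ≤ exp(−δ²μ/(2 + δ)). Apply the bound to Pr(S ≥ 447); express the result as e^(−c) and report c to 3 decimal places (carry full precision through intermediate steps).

22.497

Write 447 = (1 + δ)μ, so δ = 447/315.986 − 1 = 0.4146196…
Then the exponent is δ²μ/(2 + δ) = (447 − μ)² / (μ·(2 + δ)) = 22.496701.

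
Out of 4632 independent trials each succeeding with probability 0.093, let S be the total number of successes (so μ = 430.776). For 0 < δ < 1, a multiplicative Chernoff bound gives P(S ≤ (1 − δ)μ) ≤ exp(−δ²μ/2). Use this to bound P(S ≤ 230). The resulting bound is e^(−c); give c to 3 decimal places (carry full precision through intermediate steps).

Write 230 = (1 − δ)μ, so δ = 1 − 230/430.776 = 0.4660798…
Then the exponent is δ²μ/2 = (μ − 230)²/(2μ) = 46.788821.

46.789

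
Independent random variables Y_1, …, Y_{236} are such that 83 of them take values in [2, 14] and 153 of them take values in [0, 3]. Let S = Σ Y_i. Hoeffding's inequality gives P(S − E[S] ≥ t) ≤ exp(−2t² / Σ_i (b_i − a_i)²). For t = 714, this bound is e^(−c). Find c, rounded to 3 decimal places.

Σ(b_i − a_i)² = 83·12² + 153·3² = 13329.
c = 2t² / 13329 = 2·714² / 13329 = 76.4943.

76.494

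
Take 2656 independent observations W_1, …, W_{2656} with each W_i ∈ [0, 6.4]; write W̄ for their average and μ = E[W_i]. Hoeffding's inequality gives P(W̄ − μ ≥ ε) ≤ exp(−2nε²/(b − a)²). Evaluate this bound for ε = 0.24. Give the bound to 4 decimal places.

Exponent: 2nε²/(b − a)² = 2·2656·0.24² / 6.4² = 7.47000.
Bound = exp(−7.47000) = 0.00057.

0.0006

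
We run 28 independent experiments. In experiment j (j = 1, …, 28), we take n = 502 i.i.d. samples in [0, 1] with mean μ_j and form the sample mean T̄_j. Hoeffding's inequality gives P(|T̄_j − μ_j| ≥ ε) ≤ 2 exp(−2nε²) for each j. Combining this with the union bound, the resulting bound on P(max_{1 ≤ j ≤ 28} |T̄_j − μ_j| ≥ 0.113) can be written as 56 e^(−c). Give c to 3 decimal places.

12.820

Union bound over the 28 events: P(max_{1 ≤ j ≤ 28} |T̄_j − μ_j| ≥ 0.113) ≤ 28·2·exp(−2nε²) = 56 exp(−2·502·0.113²).
So c = 2·502·0.113² = 12.8201.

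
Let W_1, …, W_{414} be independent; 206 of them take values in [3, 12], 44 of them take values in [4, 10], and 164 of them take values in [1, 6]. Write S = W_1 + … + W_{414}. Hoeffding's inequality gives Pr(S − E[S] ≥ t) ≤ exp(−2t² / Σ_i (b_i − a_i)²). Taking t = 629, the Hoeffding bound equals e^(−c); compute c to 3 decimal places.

35.372

Σ(b_i − a_i)² = 206·9² + 44·6² + 164·5² = 22370.
c = 2t² / 22370 = 2·629² / 22370 = 35.3725.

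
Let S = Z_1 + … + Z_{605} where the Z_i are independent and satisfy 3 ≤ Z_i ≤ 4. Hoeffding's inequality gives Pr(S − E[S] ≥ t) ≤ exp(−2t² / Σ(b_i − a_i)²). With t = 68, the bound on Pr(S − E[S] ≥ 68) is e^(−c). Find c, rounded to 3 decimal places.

15.286

Σ(b_i − a_i)² = 605·(1)² = 605.
c = 2t²/605 = 2·68²/605 = 15.2860.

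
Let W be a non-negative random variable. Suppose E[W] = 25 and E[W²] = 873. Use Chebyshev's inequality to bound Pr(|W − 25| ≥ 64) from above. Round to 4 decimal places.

0.0605

Var(W) = E[W²] − (E[W])² = 873 − 625 = 248.
Chebyshev's inequality: Pr(|W − μ| ≥ t) ≤ Var(W)/t² = 248/4096 = 0.0605.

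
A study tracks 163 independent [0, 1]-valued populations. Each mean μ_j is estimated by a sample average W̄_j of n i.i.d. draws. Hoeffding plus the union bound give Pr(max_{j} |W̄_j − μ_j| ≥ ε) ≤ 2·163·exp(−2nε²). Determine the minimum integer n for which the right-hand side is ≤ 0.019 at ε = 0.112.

389

Need 2·163·exp(−2nε²) ≤ 0.019, i.e. exp(−2nε²) ≤ 0.019/326.
So 2nε² ≥ ln(326/0.019) = 9.750214.
Hence n ≥ 9.750214/(2·0.112²) = 388.641.
The smallest integer n is 389.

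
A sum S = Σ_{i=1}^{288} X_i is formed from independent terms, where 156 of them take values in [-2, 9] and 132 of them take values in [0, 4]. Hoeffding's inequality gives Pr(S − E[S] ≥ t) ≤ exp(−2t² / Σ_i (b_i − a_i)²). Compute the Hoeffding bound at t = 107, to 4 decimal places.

0.3359

Σ(b_i − a_i)² = 156·11² + 132·4² = 20988.
Exponent = 2·107² / 20988 = 1.09100.
Bound = exp(−1.09100) = 0.33588.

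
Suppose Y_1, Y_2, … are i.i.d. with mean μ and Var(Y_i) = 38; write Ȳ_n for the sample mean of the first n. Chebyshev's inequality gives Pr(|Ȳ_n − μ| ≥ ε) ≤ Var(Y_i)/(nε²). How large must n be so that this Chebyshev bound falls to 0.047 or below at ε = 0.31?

8414

Require 38/(n·0.31²) ≤ 0.047, i.e. n ≥ 38/(0.047·0.31²) = 8413.222.
The smallest integer n is 8414.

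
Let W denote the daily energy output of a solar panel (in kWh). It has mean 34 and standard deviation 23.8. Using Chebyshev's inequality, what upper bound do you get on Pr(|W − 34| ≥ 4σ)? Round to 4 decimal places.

0.0625

Chebyshev: Pr(|W − μ| ≥ t) ≤ Var(W)/t².
Var(W) = σ² = 23.8² = 566.44.
t = 4·23.8 = 95.2.
Bound = 566.44 / 9063.04 = 0.0625.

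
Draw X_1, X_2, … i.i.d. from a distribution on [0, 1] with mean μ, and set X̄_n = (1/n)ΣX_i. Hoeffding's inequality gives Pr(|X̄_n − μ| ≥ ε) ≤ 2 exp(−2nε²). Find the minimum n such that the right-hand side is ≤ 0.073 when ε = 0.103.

157

Require 2·exp(−2nε²) ≤ 0.073, i.e. 2nε² ≥ ln(2/0.073) = 3.310443.
So n ≥ 3.310443 / (2·0.103²) = 156.021.
The smallest integer n is 157.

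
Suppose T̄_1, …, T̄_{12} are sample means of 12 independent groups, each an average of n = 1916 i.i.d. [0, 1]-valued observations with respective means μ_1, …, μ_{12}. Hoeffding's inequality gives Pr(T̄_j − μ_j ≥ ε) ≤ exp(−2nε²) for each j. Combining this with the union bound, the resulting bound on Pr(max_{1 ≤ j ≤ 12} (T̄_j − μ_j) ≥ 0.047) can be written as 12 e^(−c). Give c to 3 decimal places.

8.465

Union bound over the 12 events: Pr(max_{1 ≤ j ≤ 12} (T̄_j − μ_j) ≥ 0.047) ≤ 12·exp(−2nε²) = 12 exp(−2·1916·0.047²).
So c = 2·1916·0.047² = 8.4649.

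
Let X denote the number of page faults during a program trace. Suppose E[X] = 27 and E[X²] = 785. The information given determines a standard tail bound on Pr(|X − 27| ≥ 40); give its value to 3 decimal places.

0.035

The first two moments determine the variance, so Chebyshev's inequality is the sharpest standard bound available.
Var(X) = E[X²] − (E[X])² = 785 − 729 = 56.
Chebyshev's inequality: Pr(|X − μ| ≥ t) ≤ Var(X)/t² = 56/1600 = 0.0350.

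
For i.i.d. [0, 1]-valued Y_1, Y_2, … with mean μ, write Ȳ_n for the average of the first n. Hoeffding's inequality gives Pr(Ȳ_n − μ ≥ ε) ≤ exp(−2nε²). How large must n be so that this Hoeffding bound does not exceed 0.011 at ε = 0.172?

Require exp(−2nε²) ≤ 0.011, i.e. 2nε² ≥ ln(1/0.011) = 4.509860.
So n ≥ 4.509860 / (2·0.172²) = 76.221.
The smallest integer n is 77.

77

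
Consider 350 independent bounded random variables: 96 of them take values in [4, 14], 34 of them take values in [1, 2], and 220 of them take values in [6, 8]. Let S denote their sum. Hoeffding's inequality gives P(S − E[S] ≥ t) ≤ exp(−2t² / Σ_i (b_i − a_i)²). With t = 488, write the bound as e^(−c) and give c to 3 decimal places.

45.300

Σ(b_i − a_i)² = 96·10² + 34·1² + 220·2² = 10514.
c = 2t² / 10514 = 2·488² / 10514 = 45.3004.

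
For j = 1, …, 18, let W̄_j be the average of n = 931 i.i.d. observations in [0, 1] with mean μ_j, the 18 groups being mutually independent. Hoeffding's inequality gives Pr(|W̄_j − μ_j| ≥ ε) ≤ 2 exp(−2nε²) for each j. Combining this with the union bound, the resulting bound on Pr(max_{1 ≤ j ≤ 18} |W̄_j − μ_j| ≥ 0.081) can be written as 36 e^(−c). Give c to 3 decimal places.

Union bound over the 18 events: Pr(max_{1 ≤ j ≤ 18} |W̄_j − μ_j| ≥ 0.081) ≤ 18·2·exp(−2nε²) = 36 exp(−2·931·0.081²).
So c = 2·931·0.081² = 12.2166.

12.217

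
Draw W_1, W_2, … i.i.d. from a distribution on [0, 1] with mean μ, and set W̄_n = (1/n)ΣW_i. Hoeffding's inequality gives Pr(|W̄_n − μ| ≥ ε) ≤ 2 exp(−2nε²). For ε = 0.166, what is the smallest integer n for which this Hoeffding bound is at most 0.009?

99

Require 2·exp(−2nε²) ≤ 0.009, i.e. 2nε² ≥ ln(2/0.009) = 5.403678.
So n ≥ 5.403678 / (2·0.166²) = 98.049.
The smallest integer n is 99.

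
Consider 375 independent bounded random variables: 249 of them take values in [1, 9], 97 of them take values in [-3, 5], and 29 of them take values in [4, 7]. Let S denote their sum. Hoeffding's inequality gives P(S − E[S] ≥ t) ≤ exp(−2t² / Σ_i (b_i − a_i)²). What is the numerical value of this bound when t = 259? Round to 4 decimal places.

0.0025

Σ(b_i − a_i)² = 249·8² + 97·8² + 29·3² = 22405.
Exponent = 2·259² / 22405 = 5.98804.
Bound = exp(−5.98804) = 0.00251.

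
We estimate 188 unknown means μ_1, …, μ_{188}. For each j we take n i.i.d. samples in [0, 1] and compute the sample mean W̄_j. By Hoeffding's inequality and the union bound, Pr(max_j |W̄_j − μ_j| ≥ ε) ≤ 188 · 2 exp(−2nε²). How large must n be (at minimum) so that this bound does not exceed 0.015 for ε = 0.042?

2872

Need 2·188·exp(−2nε²) ≤ 0.015, i.e. exp(−2nε²) ≤ 0.015/376.
So 2nε² ≥ ln(376/0.015) = 10.129294.
Hence n ≥ 10.129294/(2·0.042²) = 2871.115.
The smallest integer n is 2872.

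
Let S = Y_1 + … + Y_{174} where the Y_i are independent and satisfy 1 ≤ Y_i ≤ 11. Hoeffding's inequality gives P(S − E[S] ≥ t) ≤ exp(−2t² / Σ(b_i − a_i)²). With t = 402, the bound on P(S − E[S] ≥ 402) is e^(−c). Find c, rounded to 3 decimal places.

Σ(b_i − a_i)² = 174·(10)² = 17400.
c = 2t²/17400 = 2·402²/17400 = 18.5752.

18.575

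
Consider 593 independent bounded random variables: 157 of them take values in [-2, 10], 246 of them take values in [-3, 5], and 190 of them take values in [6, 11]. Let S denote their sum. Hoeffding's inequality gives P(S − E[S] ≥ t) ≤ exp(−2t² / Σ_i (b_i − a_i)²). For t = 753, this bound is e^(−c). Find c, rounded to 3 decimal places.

Σ(b_i − a_i)² = 157·12² + 246·8² + 190·5² = 43102.
c = 2t² / 43102 = 2·753² / 43102 = 26.3101.

26.310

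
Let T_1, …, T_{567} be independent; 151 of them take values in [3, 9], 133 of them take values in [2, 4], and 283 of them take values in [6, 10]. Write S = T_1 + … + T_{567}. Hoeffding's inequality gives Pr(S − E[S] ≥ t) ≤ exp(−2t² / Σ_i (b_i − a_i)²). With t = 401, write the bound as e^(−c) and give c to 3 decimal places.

Σ(b_i − a_i)² = 151·6² + 133·2² + 283·4² = 10496.
c = 2t² / 10496 = 2·401² / 10496 = 30.6404.

30.640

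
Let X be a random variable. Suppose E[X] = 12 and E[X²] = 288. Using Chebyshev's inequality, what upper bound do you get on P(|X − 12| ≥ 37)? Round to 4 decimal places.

Var(X) = E[X²] − (E[X])² = 288 − 144 = 144.
Chebyshev's inequality: P(|X − μ| ≥ t) ≤ Var(X)/t² = 144/1369 = 0.1052.

0.1052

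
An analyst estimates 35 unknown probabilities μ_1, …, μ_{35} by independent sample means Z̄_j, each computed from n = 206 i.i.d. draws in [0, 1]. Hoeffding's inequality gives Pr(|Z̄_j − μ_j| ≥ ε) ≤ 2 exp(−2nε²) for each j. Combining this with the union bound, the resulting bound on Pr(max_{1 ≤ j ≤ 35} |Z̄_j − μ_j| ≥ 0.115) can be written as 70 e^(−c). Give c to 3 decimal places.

5.449

Union bound over the 35 events: Pr(max_{1 ≤ j ≤ 35} |Z̄_j − μ_j| ≥ 0.115) ≤ 35·2·exp(−2nε²) = 70 exp(−2·206·0.115²).
So c = 2·206·0.115² = 5.4487.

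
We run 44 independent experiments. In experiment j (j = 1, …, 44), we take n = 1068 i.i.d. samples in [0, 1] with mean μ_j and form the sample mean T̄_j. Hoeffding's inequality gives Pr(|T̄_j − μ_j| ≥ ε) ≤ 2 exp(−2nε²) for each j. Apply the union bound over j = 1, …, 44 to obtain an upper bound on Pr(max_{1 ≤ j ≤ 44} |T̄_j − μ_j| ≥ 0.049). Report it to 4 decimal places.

Per-experiment Hoeffding bound: 2·exp(−2·1068·0.049²) = 2·exp(−5.12854) = 0.01185.
Union bound over 44 events: 44·0.01185 = 0.52142.

0.5214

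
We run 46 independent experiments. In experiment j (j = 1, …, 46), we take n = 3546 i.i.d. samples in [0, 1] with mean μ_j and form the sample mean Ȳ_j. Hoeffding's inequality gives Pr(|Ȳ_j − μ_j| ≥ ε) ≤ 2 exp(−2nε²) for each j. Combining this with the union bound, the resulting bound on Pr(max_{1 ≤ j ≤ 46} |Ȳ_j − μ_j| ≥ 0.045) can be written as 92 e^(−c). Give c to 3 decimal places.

Union bound over the 46 events: Pr(max_{1 ≤ j ≤ 46} |Ȳ_j − μ_j| ≥ 0.045) ≤ 46·2·exp(−2nε²) = 92 exp(−2·3546·0.045²).
So c = 2·3546·0.045² = 14.3613.

14.361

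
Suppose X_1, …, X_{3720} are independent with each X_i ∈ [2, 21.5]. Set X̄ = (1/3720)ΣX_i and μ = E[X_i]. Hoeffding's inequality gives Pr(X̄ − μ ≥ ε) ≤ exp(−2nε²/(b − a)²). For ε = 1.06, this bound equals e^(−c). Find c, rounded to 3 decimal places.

c = 2nε²/(b − a)² = 2·3720·1.06² / 19.5² = 21.9844.

21.984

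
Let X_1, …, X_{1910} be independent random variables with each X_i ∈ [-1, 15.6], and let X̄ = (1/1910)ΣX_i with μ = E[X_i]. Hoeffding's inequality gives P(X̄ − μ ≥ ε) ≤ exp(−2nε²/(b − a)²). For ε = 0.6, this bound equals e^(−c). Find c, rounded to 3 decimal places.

4.991

c = 2nε²/(b − a)² = 2·1910·0.6² / 16.6² = 4.9906.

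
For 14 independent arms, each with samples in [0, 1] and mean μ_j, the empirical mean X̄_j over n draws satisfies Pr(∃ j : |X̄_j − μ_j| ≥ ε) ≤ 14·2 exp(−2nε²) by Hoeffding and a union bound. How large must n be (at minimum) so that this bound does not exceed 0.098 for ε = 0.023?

5345

Need 2·14·exp(−2nε²) ≤ 0.098, i.e. exp(−2nε²) ≤ 0.098/28.
So 2nε² ≥ ln(28/0.098) = 5.654992.
Hence n ≥ 5.654992/(2·0.023²) = 5344.983.
The smallest integer n is 5345.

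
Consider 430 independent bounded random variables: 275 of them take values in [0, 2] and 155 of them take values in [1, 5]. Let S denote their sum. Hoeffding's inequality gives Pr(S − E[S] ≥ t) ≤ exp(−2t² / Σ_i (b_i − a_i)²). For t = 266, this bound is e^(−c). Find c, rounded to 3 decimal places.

39.528

Σ(b_i − a_i)² = 275·2² + 155·4² = 3580.
c = 2t² / 3580 = 2·266² / 3580 = 39.5285.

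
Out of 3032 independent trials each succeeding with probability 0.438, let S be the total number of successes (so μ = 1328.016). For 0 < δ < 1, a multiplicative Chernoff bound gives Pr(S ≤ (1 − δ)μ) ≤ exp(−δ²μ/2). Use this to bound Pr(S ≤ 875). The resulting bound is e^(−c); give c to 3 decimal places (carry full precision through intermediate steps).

Write 875 = (1 − δ)μ, so δ = 1 − 875/1328.016 = 0.3411224…
Then the exponent is δ²μ/2 = (μ − 875)²/(2μ) = 77.266952.

77.267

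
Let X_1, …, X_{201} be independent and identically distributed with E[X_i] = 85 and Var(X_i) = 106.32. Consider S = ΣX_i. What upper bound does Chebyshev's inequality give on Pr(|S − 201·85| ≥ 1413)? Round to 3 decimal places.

0.011

Var(S) = n·Var(X_i) = 201·106.32 = 21370.32.
Chebyshev: Pr(|S − 201·85| ≥ 1413) ≤ Var(S)/1413² = 21370.32/1996569 = 0.0107.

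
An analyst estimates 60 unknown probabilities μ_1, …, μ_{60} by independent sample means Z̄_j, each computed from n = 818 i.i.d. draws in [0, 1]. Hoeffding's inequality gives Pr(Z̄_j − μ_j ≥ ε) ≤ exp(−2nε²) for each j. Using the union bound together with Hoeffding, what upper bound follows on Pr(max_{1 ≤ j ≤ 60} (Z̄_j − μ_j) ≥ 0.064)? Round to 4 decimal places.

0.0738

Per-experiment Hoeffding bound: exp(−2·818·0.064²) = exp(−6.70106) = 0.0012296.
Union bound over 60 events: 60·0.0012296 = 0.07378.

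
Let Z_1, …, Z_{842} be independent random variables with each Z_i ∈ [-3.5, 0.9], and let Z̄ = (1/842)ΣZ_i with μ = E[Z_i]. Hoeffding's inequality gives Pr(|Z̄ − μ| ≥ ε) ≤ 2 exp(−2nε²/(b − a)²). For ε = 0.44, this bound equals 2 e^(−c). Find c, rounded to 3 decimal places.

16.840

c = 2nε²/(b − a)² = 2·842·0.44² / 4.4² = 16.8400.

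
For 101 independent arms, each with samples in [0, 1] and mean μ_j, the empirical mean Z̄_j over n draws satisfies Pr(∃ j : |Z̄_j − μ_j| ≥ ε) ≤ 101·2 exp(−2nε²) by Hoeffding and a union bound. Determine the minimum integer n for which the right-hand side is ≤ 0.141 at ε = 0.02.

Need 2·101·exp(−2nε²) ≤ 0.141, i.e. exp(−2nε²) ≤ 0.141/202.
So 2nε² ≥ ln(202/0.141) = 7.267263.
Hence n ≥ 7.267263/(2·0.02²) = 9084.079.
The smallest integer n is 9085.

9085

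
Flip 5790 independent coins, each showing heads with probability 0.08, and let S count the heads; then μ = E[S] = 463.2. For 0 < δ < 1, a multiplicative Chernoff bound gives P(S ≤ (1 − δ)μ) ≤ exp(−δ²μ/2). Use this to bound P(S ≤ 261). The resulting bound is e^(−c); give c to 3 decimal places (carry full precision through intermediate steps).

44.133

Write 261 = (1 − δ)μ, so δ = 1 − 261/463.2 = 0.4365285…
Then the exponent is δ²μ/2 = (μ − 261)²/(2μ) = 44.133031.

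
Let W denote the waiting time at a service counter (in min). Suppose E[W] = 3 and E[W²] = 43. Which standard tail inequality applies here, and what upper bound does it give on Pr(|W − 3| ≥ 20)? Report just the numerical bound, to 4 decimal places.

0.0850

The first two moments determine the variance, so Chebyshev's inequality is the sharpest standard bound available.
Var(W) = E[W²] − (E[W])² = 43 − 9 = 34.
Chebyshev's inequality: Pr(|W − μ| ≥ t) ≤ Var(W)/t² = 34/400 = 0.0850.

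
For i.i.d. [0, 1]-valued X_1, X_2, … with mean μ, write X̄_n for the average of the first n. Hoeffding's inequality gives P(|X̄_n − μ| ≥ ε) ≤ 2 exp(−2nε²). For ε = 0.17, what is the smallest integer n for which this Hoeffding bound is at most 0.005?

Require 2·exp(−2nε²) ≤ 0.005, i.e. 2nε² ≥ ln(2/0.005) = 5.991465.
So n ≥ 5.991465 / (2·0.17²) = 103.659.
The smallest integer n is 104.

104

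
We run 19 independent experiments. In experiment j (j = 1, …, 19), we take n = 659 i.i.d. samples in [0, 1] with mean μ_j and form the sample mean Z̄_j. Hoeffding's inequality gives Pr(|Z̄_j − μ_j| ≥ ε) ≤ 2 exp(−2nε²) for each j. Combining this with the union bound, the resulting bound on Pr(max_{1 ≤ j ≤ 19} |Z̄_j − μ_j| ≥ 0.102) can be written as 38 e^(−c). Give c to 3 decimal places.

Union bound over the 19 events: Pr(max_{1 ≤ j ≤ 19} |Z̄_j − μ_j| ≥ 0.102) ≤ 19·2·exp(−2nε²) = 38 exp(−2·659·0.102²).
So c = 2·659·0.102² = 13.7125.

13.712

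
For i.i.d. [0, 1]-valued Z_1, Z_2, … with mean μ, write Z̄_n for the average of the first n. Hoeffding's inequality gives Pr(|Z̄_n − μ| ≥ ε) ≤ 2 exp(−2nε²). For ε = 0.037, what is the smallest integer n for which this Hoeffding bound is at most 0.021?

Require 2·exp(−2nε²) ≤ 0.021, i.e. 2nε² ≥ ln(2/0.021) = 4.556380.
So n ≥ 4.556380 / (2·0.037²) = 1664.127.
The smallest integer n is 1665.

1665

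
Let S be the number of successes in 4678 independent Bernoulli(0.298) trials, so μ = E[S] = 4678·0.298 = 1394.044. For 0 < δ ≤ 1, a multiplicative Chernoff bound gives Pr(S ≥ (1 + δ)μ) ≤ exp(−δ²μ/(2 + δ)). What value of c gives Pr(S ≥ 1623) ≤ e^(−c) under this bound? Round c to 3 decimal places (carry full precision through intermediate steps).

Write 1623 = (1 + δ)μ, so δ = 1623/1394.044 − 1 = 0.1642387…
Then the exponent is δ²μ/(2 + δ) = (1623 − μ)² / (μ·(2 + δ)) = 17.374904.

17.375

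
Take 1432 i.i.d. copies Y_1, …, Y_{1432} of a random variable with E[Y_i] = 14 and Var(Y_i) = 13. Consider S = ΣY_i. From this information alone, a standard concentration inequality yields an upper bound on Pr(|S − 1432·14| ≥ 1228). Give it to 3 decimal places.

With mean and variance of each term known, Chebyshev's inequality bounds the deviation of the sum (or sample mean).
Var(S) = n·Var(Y_i) = 1432·13 = 18616.
Chebyshev: Pr(|S − 1432·14| ≥ 1228) ≤ Var(S)/1228² = 18616/1507984 = 0.0123.

0.012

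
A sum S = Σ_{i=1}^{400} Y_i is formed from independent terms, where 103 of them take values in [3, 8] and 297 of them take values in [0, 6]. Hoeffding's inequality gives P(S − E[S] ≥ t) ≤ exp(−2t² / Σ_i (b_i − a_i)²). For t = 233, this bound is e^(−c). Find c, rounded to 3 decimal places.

8.184

Σ(b_i − a_i)² = 103·5² + 297·6² = 13267.
c = 2t² / 13267 = 2·233² / 13267 = 8.1841.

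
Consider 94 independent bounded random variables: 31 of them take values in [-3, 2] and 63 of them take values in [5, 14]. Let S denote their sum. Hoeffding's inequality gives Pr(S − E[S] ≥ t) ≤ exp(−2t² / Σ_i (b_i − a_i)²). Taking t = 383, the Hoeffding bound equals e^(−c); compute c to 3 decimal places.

49.911

Σ(b_i − a_i)² = 31·5² + 63·9² = 5878.
c = 2t² / 5878 = 2·383² / 5878 = 49.9112.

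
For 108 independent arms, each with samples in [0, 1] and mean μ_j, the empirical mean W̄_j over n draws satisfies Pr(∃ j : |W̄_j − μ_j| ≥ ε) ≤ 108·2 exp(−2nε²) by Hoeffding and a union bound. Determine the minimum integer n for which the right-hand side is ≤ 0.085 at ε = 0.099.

Need 2·108·exp(−2nε²) ≤ 0.085, i.e. exp(−2nε²) ≤ 0.085/216.
So 2nε² ≥ ln(216/0.085) = 7.840382.
Hence n ≥ 7.840382/(2·0.099²) = 399.979.
The smallest integer n is 400.

400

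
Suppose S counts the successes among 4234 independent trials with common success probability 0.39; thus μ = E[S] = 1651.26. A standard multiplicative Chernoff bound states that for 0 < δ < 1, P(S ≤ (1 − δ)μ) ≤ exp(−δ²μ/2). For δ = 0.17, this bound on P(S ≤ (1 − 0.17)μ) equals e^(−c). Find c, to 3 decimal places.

23.861

c = δ²μ/2 = 0.17²·1651.26/2 = 23.8607.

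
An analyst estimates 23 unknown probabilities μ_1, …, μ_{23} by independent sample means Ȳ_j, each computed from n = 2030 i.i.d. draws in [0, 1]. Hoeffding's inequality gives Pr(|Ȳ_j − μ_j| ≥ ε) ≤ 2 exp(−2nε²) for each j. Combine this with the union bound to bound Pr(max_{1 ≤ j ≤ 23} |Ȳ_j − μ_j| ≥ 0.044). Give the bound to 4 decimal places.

Per-experiment Hoeffding bound: 2·exp(−2·2030·0.044²) = 2·exp(−7.86016) = 0.00077162.
Union bound over 23 events: 23·0.00077162 = 0.01775.

0.0177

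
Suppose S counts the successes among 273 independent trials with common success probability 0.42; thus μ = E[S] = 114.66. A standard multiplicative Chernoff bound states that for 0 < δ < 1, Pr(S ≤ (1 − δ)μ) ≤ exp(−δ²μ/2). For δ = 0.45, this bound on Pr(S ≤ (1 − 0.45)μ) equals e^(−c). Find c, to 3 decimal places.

c = δ²μ/2 = 0.45²·114.66/2 = 11.6093.

11.609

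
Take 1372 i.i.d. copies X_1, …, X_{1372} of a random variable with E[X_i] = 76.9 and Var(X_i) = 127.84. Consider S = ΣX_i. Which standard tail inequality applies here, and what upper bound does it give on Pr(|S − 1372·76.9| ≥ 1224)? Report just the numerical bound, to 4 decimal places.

0.1171

With mean and variance of each term known, Chebyshev's inequality bounds the deviation of the sum (or sample mean).
Var(S) = n·Var(X_i) = 1372·127.84 = 175396.48.
Chebyshev: Pr(|S − 1372·76.9| ≥ 1224) ≤ Var(S)/1224² = 175396.48/1498176 = 0.1171.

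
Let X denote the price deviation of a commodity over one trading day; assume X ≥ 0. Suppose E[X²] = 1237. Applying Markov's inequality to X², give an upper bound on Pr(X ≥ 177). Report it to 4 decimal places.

Since X ≥ 0, the event {X ≥ 177} is the same as {X² ≥ 31329}.
Markov's inequality applied to X² gives Pr(X² ≥ 31329) ≤ E[X²]/31329 = 1237/31329 = 0.0395.

0.0395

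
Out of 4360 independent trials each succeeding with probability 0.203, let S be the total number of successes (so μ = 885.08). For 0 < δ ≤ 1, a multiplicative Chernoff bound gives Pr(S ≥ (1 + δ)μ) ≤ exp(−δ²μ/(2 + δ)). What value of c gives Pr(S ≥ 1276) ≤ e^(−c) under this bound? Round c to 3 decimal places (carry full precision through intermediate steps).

70.714

Write 1276 = (1 + δ)μ, so δ = 1276/885.08 − 1 = 0.4416776…
Then the exponent is δ²μ/(2 + δ) = (1276 − μ)² / (μ·(2 + δ)) = 70.713924.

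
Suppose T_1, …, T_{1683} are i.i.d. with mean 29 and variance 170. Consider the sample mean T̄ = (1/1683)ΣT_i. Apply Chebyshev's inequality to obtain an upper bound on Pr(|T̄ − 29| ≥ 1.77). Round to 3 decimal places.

0.032

Var(T̄) = Var(T_i)/n = 170/1683 = 0.10101.
Chebyshev: Pr(|T̄ − 29| ≥ 1.77) ≤ Var(T̄)/(1.77)² = 170/(1683·1.77²) = 0.0322.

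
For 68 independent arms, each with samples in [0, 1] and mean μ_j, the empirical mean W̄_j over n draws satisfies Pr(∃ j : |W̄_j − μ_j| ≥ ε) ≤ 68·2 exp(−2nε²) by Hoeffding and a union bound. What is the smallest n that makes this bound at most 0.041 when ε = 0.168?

144

Need 2·68·exp(−2nε²) ≤ 0.041, i.e. exp(−2nε²) ≤ 0.041/136.
So 2nε² ≥ ln(136/0.041) = 8.106838.
Hence n ≥ 8.106838/(2·0.168²) = 143.616.
The smallest integer n is 144.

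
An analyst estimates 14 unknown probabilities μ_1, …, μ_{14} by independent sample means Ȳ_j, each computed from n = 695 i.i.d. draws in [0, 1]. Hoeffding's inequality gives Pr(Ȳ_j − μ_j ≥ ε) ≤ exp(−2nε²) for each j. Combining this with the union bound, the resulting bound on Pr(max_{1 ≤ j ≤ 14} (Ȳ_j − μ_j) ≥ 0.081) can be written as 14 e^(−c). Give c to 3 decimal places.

Union bound over the 14 events: Pr(max_{1 ≤ j ≤ 14} (Ȳ_j − μ_j) ≥ 0.081) ≤ 14·exp(−2nε²) = 14 exp(−2·695·0.081²).
So c = 2·695·0.081² = 9.1198.

9.120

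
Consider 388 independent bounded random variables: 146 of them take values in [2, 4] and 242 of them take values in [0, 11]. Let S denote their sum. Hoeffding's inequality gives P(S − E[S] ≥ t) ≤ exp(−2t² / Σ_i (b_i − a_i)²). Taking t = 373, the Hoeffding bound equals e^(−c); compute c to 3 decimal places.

Σ(b_i − a_i)² = 146·2² + 242·11² = 29866.
c = 2t² / 29866 = 2·373² / 29866 = 9.3169.

9.317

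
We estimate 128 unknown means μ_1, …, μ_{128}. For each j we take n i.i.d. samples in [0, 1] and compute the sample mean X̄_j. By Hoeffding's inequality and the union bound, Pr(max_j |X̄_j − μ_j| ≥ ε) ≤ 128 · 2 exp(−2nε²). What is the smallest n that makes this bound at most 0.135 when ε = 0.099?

386

Need 2·128·exp(−2nε²) ≤ 0.135, i.e. exp(−2nε²) ≤ 0.135/256.
So 2nε² ≥ ln(256/0.135) = 7.547658.
Hence n ≥ 7.547658/(2·0.099²) = 385.045.
The smallest integer n is 386.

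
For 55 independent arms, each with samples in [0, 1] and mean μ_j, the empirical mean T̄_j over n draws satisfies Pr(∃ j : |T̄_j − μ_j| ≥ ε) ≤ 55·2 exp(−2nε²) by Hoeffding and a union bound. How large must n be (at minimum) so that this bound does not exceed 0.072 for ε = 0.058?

1090

Need 2·55·exp(−2nε²) ≤ 0.072, i.e. exp(−2nε²) ≤ 0.072/110.
So 2nε² ≥ ln(110/0.072) = 7.331570.
Hence n ≥ 7.331570/(2·0.058²) = 1089.710.
The smallest integer n is 1090.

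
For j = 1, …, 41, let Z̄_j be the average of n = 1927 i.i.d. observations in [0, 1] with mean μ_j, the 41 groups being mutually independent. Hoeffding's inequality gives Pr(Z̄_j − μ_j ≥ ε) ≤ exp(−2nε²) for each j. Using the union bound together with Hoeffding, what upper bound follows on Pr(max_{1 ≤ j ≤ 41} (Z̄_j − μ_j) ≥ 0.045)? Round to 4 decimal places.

0.0167

Per-experiment Hoeffding bound: exp(−2·1927·0.045²) = exp(−7.80435) = 0.00040796.
Union bound over 41 events: 41·0.00040796 = 0.01673.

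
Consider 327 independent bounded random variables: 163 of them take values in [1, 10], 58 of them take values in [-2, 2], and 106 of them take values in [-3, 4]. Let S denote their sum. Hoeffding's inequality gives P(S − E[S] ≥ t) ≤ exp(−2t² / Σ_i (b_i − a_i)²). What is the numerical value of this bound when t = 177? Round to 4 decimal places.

0.0391

Σ(b_i − a_i)² = 163·9² + 58·4² + 106·7² = 19325.
Exponent = 2·177² / 19325 = 3.24233.
Bound = exp(−3.24233) = 0.03907.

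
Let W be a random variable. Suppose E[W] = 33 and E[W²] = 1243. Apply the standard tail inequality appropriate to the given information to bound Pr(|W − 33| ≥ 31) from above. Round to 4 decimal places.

The first two moments determine the variance, so Chebyshev's inequality is the sharpest standard bound available.
Var(W) = E[W²] − (E[W])² = 1243 − 1089 = 154.
Chebyshev's inequality: Pr(|W − μ| ≥ t) ≤ Var(W)/t² = 154/961 = 0.1602.

0.1602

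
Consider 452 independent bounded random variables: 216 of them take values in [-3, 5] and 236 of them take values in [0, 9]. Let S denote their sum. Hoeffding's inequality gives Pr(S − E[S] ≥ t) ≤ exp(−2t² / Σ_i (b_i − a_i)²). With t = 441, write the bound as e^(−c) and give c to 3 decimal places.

11.808

Σ(b_i − a_i)² = 216·8² + 236·9² = 32940.
c = 2t² / 32940 = 2·441² / 32940 = 11.8082.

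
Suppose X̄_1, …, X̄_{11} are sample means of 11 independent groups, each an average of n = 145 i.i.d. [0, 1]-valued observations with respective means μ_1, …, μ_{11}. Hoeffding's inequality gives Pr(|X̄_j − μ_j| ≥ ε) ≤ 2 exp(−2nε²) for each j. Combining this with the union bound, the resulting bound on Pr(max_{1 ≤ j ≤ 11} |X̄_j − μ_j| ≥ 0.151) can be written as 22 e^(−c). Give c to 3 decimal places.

Union bound over the 11 events: Pr(max_{1 ≤ j ≤ 11} |X̄_j − μ_j| ≥ 0.151) ≤ 11·2·exp(−2nε²) = 22 exp(−2·145·0.151²).
So c = 2·145·0.151² = 6.6123.

6.612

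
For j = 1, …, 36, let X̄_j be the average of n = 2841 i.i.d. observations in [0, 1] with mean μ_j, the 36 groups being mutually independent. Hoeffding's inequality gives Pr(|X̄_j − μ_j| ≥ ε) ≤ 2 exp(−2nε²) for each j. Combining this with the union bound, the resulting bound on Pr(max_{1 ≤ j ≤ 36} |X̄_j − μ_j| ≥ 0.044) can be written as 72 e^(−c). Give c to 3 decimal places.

11.000

Union bound over the 36 events: Pr(max_{1 ≤ j ≤ 36} |X̄_j − μ_j| ≥ 0.044) ≤ 36·2·exp(−2nε²) = 72 exp(−2·2841·0.044²).
So c = 2·2841·0.044² = 11.0004.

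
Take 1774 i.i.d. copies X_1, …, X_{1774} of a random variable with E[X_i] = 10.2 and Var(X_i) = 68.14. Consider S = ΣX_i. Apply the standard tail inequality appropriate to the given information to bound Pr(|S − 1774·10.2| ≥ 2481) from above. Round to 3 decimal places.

0.020

With mean and variance of each term known, Chebyshev's inequality bounds the deviation of the sum (or sample mean).
Var(S) = n·Var(X_i) = 1774·68.14 = 120880.36.
Chebyshev: Pr(|S − 1774·10.2| ≥ 2481) ≤ Var(S)/2481² = 120880.36/6155361 = 0.0196.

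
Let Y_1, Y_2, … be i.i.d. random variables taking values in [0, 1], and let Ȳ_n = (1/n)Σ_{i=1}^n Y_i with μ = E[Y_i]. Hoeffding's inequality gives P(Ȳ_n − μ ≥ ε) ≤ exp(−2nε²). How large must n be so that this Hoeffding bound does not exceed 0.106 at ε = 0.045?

Require exp(−2nε²) ≤ 0.106, i.e. 2nε² ≥ ln(1/0.106) = 2.244316.
So n ≥ 2.244316 / (2·0.045²) = 554.152.
The smallest integer n is 555.

555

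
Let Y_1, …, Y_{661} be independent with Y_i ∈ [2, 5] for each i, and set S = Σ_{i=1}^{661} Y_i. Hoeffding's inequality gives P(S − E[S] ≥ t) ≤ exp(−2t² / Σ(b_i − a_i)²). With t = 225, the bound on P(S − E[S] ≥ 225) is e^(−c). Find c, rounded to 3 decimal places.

Σ(b_i − a_i)² = 661·(3)² = 5949.
c = 2t²/5949 = 2·225²/5949 = 17.0197.

17.020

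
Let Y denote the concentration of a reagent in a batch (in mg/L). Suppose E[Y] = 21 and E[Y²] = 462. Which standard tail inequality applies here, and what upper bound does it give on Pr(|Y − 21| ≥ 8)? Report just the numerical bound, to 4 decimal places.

0.3281

The first two moments determine the variance, so Chebyshev's inequality is the sharpest standard bound available.
Var(Y) = E[Y²] − (E[Y])² = 462 − 441 = 21.
Chebyshev's inequality: Pr(|Y − μ| ≥ t) ≤ Var(Y)/t² = 21/64 = 0.3281.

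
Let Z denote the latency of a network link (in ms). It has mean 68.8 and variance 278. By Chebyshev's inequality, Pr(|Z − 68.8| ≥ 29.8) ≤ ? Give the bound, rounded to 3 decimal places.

0.313

Chebyshev: Pr(|Z − μ| ≥ t) ≤ Var(Z)/t².
Bound = 278 / 888.04 = 0.3130.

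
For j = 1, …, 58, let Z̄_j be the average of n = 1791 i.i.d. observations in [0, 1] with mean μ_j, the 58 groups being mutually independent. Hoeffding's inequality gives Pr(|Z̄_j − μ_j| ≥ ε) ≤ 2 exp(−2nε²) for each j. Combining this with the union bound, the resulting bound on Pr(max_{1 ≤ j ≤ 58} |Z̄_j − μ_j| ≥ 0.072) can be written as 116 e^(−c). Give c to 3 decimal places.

18.569

Union bound over the 58 events: Pr(max_{1 ≤ j ≤ 58} |Z̄_j − μ_j| ≥ 0.072) ≤ 58·2·exp(−2nε²) = 116 exp(−2·1791·0.072²).
So c = 2·1791·0.072² = 18.5691.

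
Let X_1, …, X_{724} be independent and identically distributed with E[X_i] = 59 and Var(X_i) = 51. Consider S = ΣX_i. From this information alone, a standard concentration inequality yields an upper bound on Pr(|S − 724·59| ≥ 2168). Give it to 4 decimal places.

0.0079

With mean and variance of each term known, Chebyshev's inequality bounds the deviation of the sum (or sample mean).
Var(S) = n·Var(X_i) = 724·51 = 36924.
Chebyshev: Pr(|S − 724·59| ≥ 2168) ≤ Var(S)/2168² = 36924/4700224 = 0.0079.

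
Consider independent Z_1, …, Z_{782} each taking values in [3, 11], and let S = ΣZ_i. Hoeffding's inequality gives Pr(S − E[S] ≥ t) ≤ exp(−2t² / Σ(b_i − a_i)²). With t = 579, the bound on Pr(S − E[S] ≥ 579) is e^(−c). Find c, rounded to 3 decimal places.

Σ(b_i − a_i)² = 782·(8)² = 50048.
c = 2t²/50048 = 2·579²/50048 = 13.3968.

13.397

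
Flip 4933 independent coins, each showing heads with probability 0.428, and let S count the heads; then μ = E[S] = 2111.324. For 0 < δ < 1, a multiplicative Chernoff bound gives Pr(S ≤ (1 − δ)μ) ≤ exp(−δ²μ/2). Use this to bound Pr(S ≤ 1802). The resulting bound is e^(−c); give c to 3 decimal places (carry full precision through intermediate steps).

22.659

Write 1802 = (1 − δ)μ, so δ = 1 − 1802/2111.324 = 0.1465071…
Then the exponent is δ²μ/2 = (μ − 1802)²/(2μ) = 22.659084.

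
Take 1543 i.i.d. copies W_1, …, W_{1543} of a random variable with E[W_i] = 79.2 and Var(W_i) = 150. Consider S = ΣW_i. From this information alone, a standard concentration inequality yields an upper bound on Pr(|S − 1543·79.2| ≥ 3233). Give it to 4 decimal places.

With mean and variance of each term known, Chebyshev's inequality bounds the deviation of the sum (or sample mean).
Var(S) = n·Var(W_i) = 1543·150 = 231450.
Chebyshev: Pr(|S − 1543·79.2| ≥ 3233) ≤ Var(S)/3233² = 231450/10452289 = 0.0221.

0.0221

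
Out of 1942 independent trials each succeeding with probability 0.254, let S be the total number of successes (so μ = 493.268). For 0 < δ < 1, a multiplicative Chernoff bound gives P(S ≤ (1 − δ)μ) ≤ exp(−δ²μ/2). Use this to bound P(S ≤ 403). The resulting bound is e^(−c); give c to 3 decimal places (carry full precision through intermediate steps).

Write 403 = (1 − δ)μ, so δ = 1 − 403/493.268 = 0.1829999…
Then the exponent is δ²μ/2 = (μ − 403)²/(2μ) = 8.259518.

8.260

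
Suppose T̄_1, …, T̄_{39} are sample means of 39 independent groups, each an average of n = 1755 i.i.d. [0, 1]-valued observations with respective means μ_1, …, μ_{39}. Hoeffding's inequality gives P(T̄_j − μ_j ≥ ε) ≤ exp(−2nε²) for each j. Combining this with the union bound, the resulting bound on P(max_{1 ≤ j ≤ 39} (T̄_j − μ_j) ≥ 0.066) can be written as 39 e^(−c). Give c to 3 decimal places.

Union bound over the 39 events: P(max_{1 ≤ j ≤ 39} (T̄_j − μ_j) ≥ 0.066) ≤ 39·exp(−2nε²) = 39 exp(−2·1755·0.066²).
So c = 2·1755·0.066² = 15.2896.

15.290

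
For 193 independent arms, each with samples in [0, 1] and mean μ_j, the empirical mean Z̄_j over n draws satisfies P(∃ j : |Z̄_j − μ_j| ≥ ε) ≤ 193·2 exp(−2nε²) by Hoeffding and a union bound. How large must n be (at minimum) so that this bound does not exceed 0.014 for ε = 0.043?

Need 2·193·exp(−2nε²) ≤ 0.014, i.e. exp(−2nε²) ≤ 0.014/386.
So 2nε² ≥ ln(386/0.014) = 10.224535.
Hence n ≥ 10.224535/(2·0.043²) = 2764.882.
The smallest integer n is 2765.

2765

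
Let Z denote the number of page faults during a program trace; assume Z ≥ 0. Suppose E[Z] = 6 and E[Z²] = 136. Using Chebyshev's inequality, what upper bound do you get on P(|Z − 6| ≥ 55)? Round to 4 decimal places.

Var(Z) = E[Z²] − (E[Z])² = 136 − 36 = 100.
Chebyshev's inequality: P(|Z − μ| ≥ t) ≤ Var(Z)/t² = 100/3025 = 0.0331.

0.0331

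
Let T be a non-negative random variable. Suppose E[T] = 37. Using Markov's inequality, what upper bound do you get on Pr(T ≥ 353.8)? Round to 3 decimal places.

Markov's inequality: for a non-negative random variable, Pr(T ≥ a) ≤ E[T]/a.
Here E[T] = 37 and a = 353.8, so the bound is 37/353.8 = 0.1046.

0.105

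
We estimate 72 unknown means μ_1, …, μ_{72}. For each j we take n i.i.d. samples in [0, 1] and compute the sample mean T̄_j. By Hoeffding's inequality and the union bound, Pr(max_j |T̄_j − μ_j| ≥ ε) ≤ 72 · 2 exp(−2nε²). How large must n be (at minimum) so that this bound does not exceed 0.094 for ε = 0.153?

157

Need 2·72·exp(−2nε²) ≤ 0.094, i.e. exp(−2nε²) ≤ 0.094/144.
So 2nε² ≥ ln(144/0.094) = 7.334274.
Hence n ≥ 7.334274/(2·0.153²) = 156.655.
The smallest integer n is 157.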